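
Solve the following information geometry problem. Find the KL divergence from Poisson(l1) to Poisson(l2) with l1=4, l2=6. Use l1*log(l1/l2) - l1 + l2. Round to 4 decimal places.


KL divergence for Poisson:
KL = l1*log(l1/l2) - l1 + l2.
l1 = 4, l2 = 6.
log(4/6) = -0.405465.
l1*log(l1/l2) = 4 * -0.405465 = -1.62186.
KL = -1.62186 - 4 + 6 = 0.3781

0.3781


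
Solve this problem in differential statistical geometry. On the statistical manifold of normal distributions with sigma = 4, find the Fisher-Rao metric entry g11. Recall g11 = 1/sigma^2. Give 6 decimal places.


For the 2-parameter normal family, the Fisher metric has:
  g11 = 1/sigma^2, g22 = 2/sigma^2.
sigma = 4, sigma^2 = 16.
g11 = 0.062500

0.062500


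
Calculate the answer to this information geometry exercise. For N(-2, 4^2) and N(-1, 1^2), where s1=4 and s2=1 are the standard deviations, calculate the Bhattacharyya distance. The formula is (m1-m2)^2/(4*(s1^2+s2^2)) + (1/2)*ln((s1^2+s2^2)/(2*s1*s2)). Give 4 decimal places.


Bhattacharyya distance between two Gaussians:
DB = (m1-m2)^2/(4*(s1^2+s2^2)) + (1/2)*ln((s1^2+s2^2)/(2*s1*s2)).
(m1-m2)^2 = (-1)^2 = 1.
s1^2+s2^2 = 16 + 1 = 17.
term1 = 1/68 = 0.014706.
term2 = 0.5*ln(17/8.0) = 0.376886.
DB = 0.014706 + 0.376886 = 0.3916

0.3916


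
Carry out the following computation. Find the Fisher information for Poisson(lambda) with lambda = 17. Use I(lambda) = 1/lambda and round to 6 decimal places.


Fisher information for Poisson: I(lambda) = 1/lambda.
lambda = 17.
I(lambda) = 1/17 = 0.058824

0.058824


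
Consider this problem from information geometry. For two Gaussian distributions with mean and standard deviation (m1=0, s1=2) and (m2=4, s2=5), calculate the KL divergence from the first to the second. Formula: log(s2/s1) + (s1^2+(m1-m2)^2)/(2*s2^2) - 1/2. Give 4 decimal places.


KL divergence between normal distributions:
KL = log(s2/s1) + (s1^2 + (m1-m2)^2)/(2*s2^2) - 1/2.
log(5/2) = 0.916291.
(2^2 + (0-4)^2)/(2*5^2) = (4 + 16)/50 = 0.4.
KL = 0.916291 + 0.4 - 0.5 = 0.8163

0.8163


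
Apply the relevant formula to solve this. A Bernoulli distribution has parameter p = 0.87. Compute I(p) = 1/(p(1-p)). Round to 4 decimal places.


For Bernoulli(p), Fisher information is I(p) = 1/(p*(1-p)).
p = 0.87, 1-p = 0.13.
p*(1-p) = 0.1131.
I(p) = 1/0.1131 = 8.8417

8.8417


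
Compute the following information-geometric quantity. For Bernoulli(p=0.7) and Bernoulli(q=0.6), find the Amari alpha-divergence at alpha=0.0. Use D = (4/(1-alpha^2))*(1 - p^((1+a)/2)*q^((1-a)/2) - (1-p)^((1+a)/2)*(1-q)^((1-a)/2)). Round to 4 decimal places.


Amari alpha-divergence:
D = (4/(1-alpha^2))*(1 - p^((1+a)/2)*q^((1-a)/2) - (1-p)^((1+a)/2)*(1-q)^((1-a)/2)).
alpha = 0.0, p = 0.7, q = 0.6.
e1 = (1+alpha)/2 = 0.5, e2 = (1-alpha)/2 = 0.5.
t1 = p^e1 * q^e2 = 0.7^0.5 * 0.6^0.5 = 0.648074.
t2 = (1-p)^e1 * (1-q)^e2 = 0.3^0.5 * 0.4^0.5 = 0.34641.
4/(1-alpha^2) = 4.0.
D = 4.0*(1 - 0.648074 - 0.34641) = 0.0221

0.0221


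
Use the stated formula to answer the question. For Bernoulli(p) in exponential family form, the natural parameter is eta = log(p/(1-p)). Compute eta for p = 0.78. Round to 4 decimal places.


Natural parameter for Bernoulli: eta = log(p/(1-p)).
p = 0.78, 1-p = 0.22.
p/(1-p) = 3.545455.
eta = log(3.545455) = 1.2657

1.2657


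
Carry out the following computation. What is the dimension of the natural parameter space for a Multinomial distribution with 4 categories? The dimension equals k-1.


Exponential family dimension calculation:
For Multinomial with k=4 categories, dim = k-1 = 3.

3


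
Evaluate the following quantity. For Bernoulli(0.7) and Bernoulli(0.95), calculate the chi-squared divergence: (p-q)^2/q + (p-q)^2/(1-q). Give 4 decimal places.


Chi-squared divergence between Bernoulli distributions:
chi^2 = (p-q)^2/q + (p-q)^2/(1-q).
p = 0.7, q = 0.95, p-q = -0.25.
(p-q)^2 = 0.0625.
term1 = 0.0625/0.95 = 0.065789.
term2 = 0.0625/0.05 = 1.25.
chi^2 = 0.065789 + 1.25 = 1.3158

1.3158


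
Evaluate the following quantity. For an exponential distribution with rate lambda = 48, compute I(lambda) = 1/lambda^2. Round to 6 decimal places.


Fisher information for exponential: I(lambda) = 1/lambda^2.
lambda = 48, lambda^2 = 2304.
I = 1/2304 = 0.000434

0.000434


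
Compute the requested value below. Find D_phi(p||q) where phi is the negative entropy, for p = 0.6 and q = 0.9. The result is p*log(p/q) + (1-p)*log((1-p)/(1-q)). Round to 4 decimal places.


Bregman divergence with negative entropy generator:
D = p*log(p/q) + (1-p)*log((1-p)/(1-q)).
p = 0.6, q = 0.9.
p*log(p/q) = 0.6*log(0.6/0.9) = -0.243279.
(1-p)*log((1-p)/(1-q)) = 0.4*log(0.4/0.1) = 0.554518.
D = -0.243279 + 0.554518 = 0.3112

0.3112


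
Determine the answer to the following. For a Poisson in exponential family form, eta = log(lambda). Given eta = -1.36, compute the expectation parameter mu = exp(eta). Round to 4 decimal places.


Expectation parameter for Poisson exponential family:
mu = exp(eta).
eta = -1.36.
mu = exp(-1.36) = 0.2567

0.2567


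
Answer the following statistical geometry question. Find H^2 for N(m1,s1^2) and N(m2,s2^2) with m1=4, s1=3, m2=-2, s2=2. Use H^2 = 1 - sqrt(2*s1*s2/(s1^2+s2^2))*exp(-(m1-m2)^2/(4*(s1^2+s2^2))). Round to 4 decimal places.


Squared Hellinger distance for Gaussians:
H^2 = 1 - sqrt(2*s1*s2/(s1^2+s2^2)) * exp(-(m1-m2)^2/(4*(s1^2+s2^2))).
s1^2 = 9, s2^2 = 4, s1^2+s2^2 = 13.
sqrt(2*3*2/(13)) = 0.960769.
(m1-m2)^2 = (6)^2 = 36.
exp(-36/(4*13)) = exp(-0.692308) = 0.50042.
H^2 = 1 - 0.960769*0.50042 = 0.5192

0.5192


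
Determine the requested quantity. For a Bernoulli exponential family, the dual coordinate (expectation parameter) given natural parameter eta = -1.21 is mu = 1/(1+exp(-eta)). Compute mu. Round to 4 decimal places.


Dual coordinate (expectation parameter) for Bernoulli:
mu = 1/(1+exp(-eta)).
eta = -1.21.
exp(-eta) = exp(1.21) = 3.353485.
mu = 1/(1+3.353485) = 0.2297

0.2297


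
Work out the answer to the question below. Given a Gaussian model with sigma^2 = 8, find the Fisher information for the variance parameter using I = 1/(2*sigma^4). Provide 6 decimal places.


Fisher information for variance: I(sigma^2) = 1/(2*sigma^4).
sigma^2 = 8, so sigma^4 = 64.
I = 1/(2*64) = 1/128 = 0.007813

0.007813


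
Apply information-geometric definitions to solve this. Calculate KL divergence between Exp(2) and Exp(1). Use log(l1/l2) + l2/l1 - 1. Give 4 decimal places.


KL divergence for exponential family:
KL = log(l1/l2) + l2/l1 - 1.
log(2/1) = 0.693147.
1/2 = 0.5.
KL = 0.693147 + 0.5 - 1 = 0.1931

0.1931


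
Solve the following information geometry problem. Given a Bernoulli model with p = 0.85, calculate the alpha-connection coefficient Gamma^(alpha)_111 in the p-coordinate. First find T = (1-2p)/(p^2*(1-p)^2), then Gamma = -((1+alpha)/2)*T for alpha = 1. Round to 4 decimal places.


Skewness (Amari-Chentsov) tensor: T = (1-2p)/(p^2*(1-p)^2).
p = 0.85, 1-2p = -0.7, p^2 = 0.7225, (1-p)^2 = 0.0225.
T = -0.7/(0.7225 * 0.0225) = -43.060361.
In the p-coordinate, Gamma^(alpha) = Gamma^(0) - (alpha/2)*T with Gamma^(0) = (1/2)*g'(p) = -T/2,
so Gamma^(alpha) = -((1+alpha)/2)*T.
alpha = 1, -(1+alpha)/2 = -1.0.
Gamma = -1.0 * -43.060361 = 43.0604

43.0604


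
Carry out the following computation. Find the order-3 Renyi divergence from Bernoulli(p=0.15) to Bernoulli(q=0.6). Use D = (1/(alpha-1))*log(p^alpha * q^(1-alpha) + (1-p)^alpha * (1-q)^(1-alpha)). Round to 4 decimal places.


Renyi divergence of order alpha between Bernoulli distributions:
D = (1/(alpha-1))*log(p^alpha * q^(1-alpha) + (1-p)^alpha * (1-q)^(1-alpha)).
alpha = 3, p = 0.15, q = 0.6.
p^alpha * q^(1-alpha) = 0.15^3 * 0.6^-2 = 0.009375.
(1-p)^alpha * (1-q)^(1-alpha) = 0.85^3 * 0.4^-2 = 3.838281.
sum = 0.009375 + 3.838281 = 3.847656.
D = (1/2)*log(3.847656) = 0.6737

0.6737


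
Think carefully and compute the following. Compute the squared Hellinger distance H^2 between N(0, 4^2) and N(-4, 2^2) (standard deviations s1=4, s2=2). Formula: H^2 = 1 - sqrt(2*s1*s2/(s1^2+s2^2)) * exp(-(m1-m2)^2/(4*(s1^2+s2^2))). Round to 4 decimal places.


Squared Hellinger distance for Gaussians:
H^2 = 1 - sqrt(2*s1*s2/(s1^2+s2^2)) * exp(-(m1-m2)^2/(4*(s1^2+s2^2))).
s1^2 = 16, s2^2 = 4, s1^2+s2^2 = 20.
sqrt(2*4*2/(20)) = 0.894427.
(m1-m2)^2 = (4)^2 = 16.
exp(-16/(4*20)) = exp(-0.2) = 0.818731.
H^2 = 1 - 0.894427*0.818731 = 0.2677

0.2677


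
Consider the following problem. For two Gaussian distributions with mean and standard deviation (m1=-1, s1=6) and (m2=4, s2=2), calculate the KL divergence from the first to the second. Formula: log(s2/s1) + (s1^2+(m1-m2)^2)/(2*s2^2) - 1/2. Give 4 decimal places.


KL divergence between normal distributions:
KL = log(s2/s1) + (s1^2 + (m1-m2)^2)/(2*s2^2) - 1/2.
log(2/6) = -1.098612.
(6^2 + (-1-4)^2)/(2*2^2) = (36 + 25)/8 = 7.625.
KL = -1.098612 + 7.625 - 0.5 = 6.0264

6.0264


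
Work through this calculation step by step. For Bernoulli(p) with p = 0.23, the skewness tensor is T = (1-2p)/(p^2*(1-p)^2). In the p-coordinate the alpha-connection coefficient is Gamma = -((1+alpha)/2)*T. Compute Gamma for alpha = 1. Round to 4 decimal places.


Skewness (Amari-Chentsov) tensor: T = (1-2p)/(p^2*(1-p)^2).
p = 0.23, 1-2p = 0.54, p^2 = 0.0529, (1-p)^2 = 0.5929.
T = 0.54/(0.0529 * 0.5929) = 17.216967.
In the p-coordinate, Gamma^(alpha) = Gamma^(0) - (alpha/2)*T with Gamma^(0) = (1/2)*g'(p) = -T/2,
so Gamma^(alpha) = -((1+alpha)/2)*T.
alpha = 1, -(1+alpha)/2 = -1.0.
Gamma = -1.0 * 17.216967 = -17.2170

-17.2170


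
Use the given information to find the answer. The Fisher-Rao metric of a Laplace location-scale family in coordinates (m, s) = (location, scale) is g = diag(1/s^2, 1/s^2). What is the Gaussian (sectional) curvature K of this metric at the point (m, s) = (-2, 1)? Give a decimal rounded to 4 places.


The metric has the form g = (A dm^2 + B ds^2)/s^2 with A = 1, B = 1.
Substitute u = sqrt(A/B)*m: g = B*(du^2 + ds^2)/s^2, i.e. B times the
Poincare upper half-plane metric, which has constant Gaussian curvature -1.
Scaling a 2D metric by a constant c divides the Gaussian curvature by c,
so K = -1/B = -1/(1) = -1.0000 everywhere (the point (m, s) = (-2, 1) is irrelevant:
the curvature is constant).
The requested Gaussian curvature is K = -1.0000.

-1.0000


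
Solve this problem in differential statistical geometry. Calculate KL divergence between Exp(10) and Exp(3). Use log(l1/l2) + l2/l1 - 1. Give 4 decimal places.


KL divergence for exponential family:
KL = log(l1/l2) + l2/l1 - 1.
log(10/3) = 1.203973.
3/10 = 0.3.
KL = 1.203973 + 0.3 - 1 = 0.5040

0.5040


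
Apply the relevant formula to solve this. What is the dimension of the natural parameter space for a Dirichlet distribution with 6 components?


Exponential family dimension calculation:
Dirichlet with 6 components has 6 natural parameters.

6


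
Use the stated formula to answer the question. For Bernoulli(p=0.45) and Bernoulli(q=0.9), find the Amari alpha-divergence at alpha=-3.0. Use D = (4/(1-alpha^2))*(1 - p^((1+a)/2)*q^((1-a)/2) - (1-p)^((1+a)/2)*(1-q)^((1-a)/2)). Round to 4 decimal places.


Amari alpha-divergence:
D = (4/(1-alpha^2))*(1 - p^((1+a)/2)*q^((1-a)/2) - (1-p)^((1+a)/2)*(1-q)^((1-a)/2)).
alpha = -3.0, p = 0.45, q = 0.9.
e1 = (1+alpha)/2 = -1.0, e2 = (1-alpha)/2 = 2.0.
t1 = p^e1 * q^e2 = 0.45^-1.0 * 0.9^2.0 = 1.8.
t2 = (1-p)^e1 * (1-q)^e2 = 0.55^-1.0 * 0.1^2.0 = 0.018182.
4/(1-alpha^2) = -0.5.
D = -0.5*(1 - 1.8 - 0.018182) = 0.4091

0.4091


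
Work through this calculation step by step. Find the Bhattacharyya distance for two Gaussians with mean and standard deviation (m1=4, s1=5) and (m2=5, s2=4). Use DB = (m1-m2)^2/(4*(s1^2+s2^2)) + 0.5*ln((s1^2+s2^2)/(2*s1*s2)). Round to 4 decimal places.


Bhattacharyya distance between two Gaussians:
DB = (m1-m2)^2/(4*(s1^2+s2^2)) + (1/2)*ln((s1^2+s2^2)/(2*s1*s2)).
(m1-m2)^2 = (-1)^2 = 1.
s1^2+s2^2 = 25 + 16 = 41.
term1 = 1/164 = 0.006098.
term2 = 0.5*ln(41/40.0) = 0.012346.
DB = 0.006098 + 0.012346 = 0.0184

0.0184


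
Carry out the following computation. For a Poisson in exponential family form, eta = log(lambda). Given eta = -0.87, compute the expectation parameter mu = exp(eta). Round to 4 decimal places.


Expectation parameter for Poisson exponential family:
mu = exp(eta).
eta = -0.87.
mu = exp(-0.87) = 0.4190

0.4190


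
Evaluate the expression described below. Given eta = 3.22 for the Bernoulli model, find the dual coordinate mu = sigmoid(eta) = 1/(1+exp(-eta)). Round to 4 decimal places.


Dual coordinate (expectation parameter) for Bernoulli:
mu = 1/(1+exp(-eta)).
eta = 3.22.
exp(-eta) = exp(-3.22) = 0.039955.
mu = 1/(1+0.039955) = 0.9616

0.9616


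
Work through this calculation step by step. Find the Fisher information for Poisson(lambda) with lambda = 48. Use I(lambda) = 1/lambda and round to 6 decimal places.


Fisher information for Poisson: I(lambda) = 1/lambda.
lambda = 48.
I(lambda) = 1/48 = 0.020833

0.020833


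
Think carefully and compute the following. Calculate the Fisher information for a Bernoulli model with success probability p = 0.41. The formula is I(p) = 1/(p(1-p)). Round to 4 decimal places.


For Bernoulli(p), Fisher information is I(p) = 1/(p*(1-p)).
p = 0.41, 1-p = 0.59.
p*(1-p) = 0.2419.
I(p) = 1/0.2419 = 4.1339

4.1339


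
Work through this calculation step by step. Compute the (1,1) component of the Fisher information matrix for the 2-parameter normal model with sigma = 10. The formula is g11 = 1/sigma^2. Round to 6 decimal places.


For the 2-parameter normal family, the Fisher metric has:
  g11 = 1/sigma^2, g22 = 2/sigma^2.
sigma = 10, sigma^2 = 100.
g11 = 0.010000

0.010000


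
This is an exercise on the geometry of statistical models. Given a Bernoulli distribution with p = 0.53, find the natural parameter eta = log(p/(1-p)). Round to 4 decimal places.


Natural parameter for Bernoulli: eta = log(p/(1-p)).
p = 0.53, 1-p = 0.47.
p/(1-p) = 1.12766.
eta = log(1.12766) = 0.1201

0.1201


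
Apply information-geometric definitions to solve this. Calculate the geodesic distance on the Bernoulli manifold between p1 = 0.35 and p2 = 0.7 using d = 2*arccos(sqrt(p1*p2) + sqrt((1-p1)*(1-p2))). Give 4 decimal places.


Geodesic distance on Bernoulli manifold:
d(p1,p2) = 2*arccos(sqrt(p1*p2) + sqrt((1-p1)*(1-p2))).
sqrt(p1*p2) = sqrt(0.35*0.7) = 0.494975.
sqrt((1-p1)*(1-p2)) = sqrt(0.65*0.3) = 0.441588.
arg = 0.494975 + 0.441588 = 0.936563.
d = 2*arccos(0.936563) = 0.7162

0.7162


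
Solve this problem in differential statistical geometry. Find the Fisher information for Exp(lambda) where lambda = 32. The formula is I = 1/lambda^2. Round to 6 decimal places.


Fisher information for exponential: I(lambda) = 1/lambda^2.
lambda = 32, lambda^2 = 1024.
I = 1/1024 = 0.000977

0.000977


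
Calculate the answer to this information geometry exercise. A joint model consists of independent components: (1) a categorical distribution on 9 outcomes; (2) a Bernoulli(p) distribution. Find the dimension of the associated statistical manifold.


The dimension of a statistical manifold equals the number of free
(independent) real parameters of the model. For a product of independent
blocks the parameter counts add.
- categorical on 9 outcomes (probabilities sum to 1): 9-1 = 8.
- Bernoulli (p): 1.
Total = 8 + 1 = 9.
Dimension = 9

9


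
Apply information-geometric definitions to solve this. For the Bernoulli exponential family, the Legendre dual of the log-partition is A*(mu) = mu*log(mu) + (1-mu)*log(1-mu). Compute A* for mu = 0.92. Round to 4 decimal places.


Legendre transform for Bernoulli:
A*(mu) = mu*log(mu) + (1-mu)*log(1-mu).
mu = 0.92, 1-mu = 0.08.
mu*log(mu) = 0.92*log(0.92) = -0.076711.
(1-mu)*log(1-mu) = 0.08*log(0.08) = -0.202058.
A* = -0.076711 + -0.202058 = -0.2788

-0.2788


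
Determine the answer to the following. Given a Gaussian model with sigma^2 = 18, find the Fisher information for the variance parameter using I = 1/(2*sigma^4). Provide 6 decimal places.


Fisher information for variance: I(sigma^2) = 1/(2*sigma^4).
sigma^2 = 18, so sigma^4 = 324.
I = 1/(2*324) = 1/648 = 0.001543

0.001543


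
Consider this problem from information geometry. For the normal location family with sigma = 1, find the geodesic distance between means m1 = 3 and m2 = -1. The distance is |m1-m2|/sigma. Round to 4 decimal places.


On the fixed-variance normal subfamily, geodesic distance = |m1-m2|/sigma.
|3 - -1| = 4.
sigma = 1.
d = 4/1 = 4.0000

4.0000


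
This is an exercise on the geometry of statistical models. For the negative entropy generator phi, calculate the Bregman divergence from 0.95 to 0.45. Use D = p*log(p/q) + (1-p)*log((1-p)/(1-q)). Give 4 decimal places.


Bregman divergence with negative entropy generator:
D = p*log(p/q) + (1-p)*log((1-p)/(1-q)).
p = 0.95, q = 0.45.
p*log(p/q) = 0.95*log(0.95/0.45) = 0.709854.
(1-p)*log((1-p)/(1-q)) = 0.05*log(0.05/0.55) = -0.119895.
D = 0.709854 + -0.119895 = 0.5900

0.5900


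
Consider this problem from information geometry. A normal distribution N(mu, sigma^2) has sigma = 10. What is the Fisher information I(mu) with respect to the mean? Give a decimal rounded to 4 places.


The Fisher information for the mean of a normal distribution is I(mu) = 1/sigma^2.
sigma = 10, so sigma^2 = 100.
I(mu) = 1/100 = 0.0100

0.0100


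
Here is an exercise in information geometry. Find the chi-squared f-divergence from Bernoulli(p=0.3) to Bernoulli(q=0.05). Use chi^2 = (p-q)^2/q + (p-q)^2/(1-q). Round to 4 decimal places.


Chi-squared divergence between Bernoulli distributions:
chi^2 = (p-q)^2/q + (p-q)^2/(1-q).
p = 0.3, q = 0.05, p-q = 0.25.
(p-q)^2 = 0.0625.
term1 = 0.0625/0.05 = 1.25.
term2 = 0.0625/0.95 = 0.065789.
chi^2 = 1.25 + 0.065789 = 1.3158

1.3158


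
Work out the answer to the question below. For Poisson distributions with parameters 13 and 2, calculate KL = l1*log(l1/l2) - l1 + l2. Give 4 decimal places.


KL divergence for Poisson:
KL = l1*log(l1/l2) - l1 + l2.
l1 = 13, l2 = 2.
log(13/2) = 1.871802.
l1*log(l1/l2) = 13 * 1.871802 = 24.333428.
KL = 24.333428 - 13 + 2 = 13.3334

13.3334


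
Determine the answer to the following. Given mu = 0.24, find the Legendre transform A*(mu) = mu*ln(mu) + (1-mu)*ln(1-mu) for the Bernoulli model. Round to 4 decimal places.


Legendre transform for Bernoulli:
A*(mu) = mu*log(mu) + (1-mu)*log(1-mu).
mu = 0.24, 1-mu = 0.76.
mu*log(mu) = 0.24*log(0.24) = -0.342508.
(1-mu)*log(1-mu) = 0.76*log(0.76) = -0.208572.
A* = -0.342508 + -0.208572 = -0.5511

-0.5511


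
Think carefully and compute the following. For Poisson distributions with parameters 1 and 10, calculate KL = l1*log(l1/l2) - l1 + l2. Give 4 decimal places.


KL divergence for Poisson:
KL = l1*log(l1/l2) - l1 + l2.
l1 = 1, l2 = 10.
log(1/10) = -2.302585.
l1*log(l1/l2) = 1 * -2.302585 = -2.302585.
KL = -2.302585 - 1 + 10 = 6.6974

6.6974


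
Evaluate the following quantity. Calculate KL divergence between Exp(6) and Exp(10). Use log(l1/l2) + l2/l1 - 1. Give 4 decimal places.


KL divergence for exponential family:
KL = log(l1/l2) + l2/l1 - 1.
log(6/10) = -0.510826.
10/6 = 1.666667.
KL = -0.510826 + 1.666667 - 1 = 0.1558

0.1558


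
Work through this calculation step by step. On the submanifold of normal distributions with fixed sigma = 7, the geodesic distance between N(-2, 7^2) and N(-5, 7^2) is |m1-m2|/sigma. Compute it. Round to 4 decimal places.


On the fixed-variance normal subfamily, geodesic distance = |m1-m2|/sigma.
|-2 - -5| = 3.
sigma = 7.
d = 3/7 = 0.4286

0.4286


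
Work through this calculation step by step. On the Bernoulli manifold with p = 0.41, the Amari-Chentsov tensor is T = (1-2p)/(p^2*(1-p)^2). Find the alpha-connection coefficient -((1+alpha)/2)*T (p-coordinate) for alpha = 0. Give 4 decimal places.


Skewness (Amari-Chentsov) tensor: T = (1-2p)/(p^2*(1-p)^2).
p = 0.41, 1-2p = 0.18, p^2 = 0.1681, (1-p)^2 = 0.3481.
T = 0.18/(0.1681 * 0.3481) = 3.076102.
In the p-coordinate, Gamma^(alpha) = Gamma^(0) - (alpha/2)*T with Gamma^(0) = (1/2)*g'(p) = -T/2,
so Gamma^(alpha) = -((1+alpha)/2)*T.
alpha = 0, -(1+alpha)/2 = -0.5.
Gamma = -0.5 * 3.076102 = -1.5381

-1.5381


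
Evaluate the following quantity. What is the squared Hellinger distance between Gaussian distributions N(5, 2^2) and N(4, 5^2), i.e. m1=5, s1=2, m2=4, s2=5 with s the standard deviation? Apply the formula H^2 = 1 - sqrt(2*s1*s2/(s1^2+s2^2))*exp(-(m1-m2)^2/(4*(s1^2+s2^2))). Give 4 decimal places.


Squared Hellinger distance for Gaussians:
H^2 = 1 - sqrt(2*s1*s2/(s1^2+s2^2)) * exp(-(m1-m2)^2/(4*(s1^2+s2^2))).
s1^2 = 4, s2^2 = 25, s1^2+s2^2 = 29.
sqrt(2*2*5/(29)) = 0.830455.
(m1-m2)^2 = (1)^2 = 1.
exp(-1/(4*29)) = exp(-0.008621) = 0.991416.
H^2 = 1 - 0.830455*0.991416 = 0.1767

0.1767


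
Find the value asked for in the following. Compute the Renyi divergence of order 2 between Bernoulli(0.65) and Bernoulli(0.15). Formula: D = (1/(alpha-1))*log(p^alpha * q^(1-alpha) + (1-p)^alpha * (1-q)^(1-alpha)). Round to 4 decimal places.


Renyi divergence of order alpha between Bernoulli distributions:
D = (1/(alpha-1))*log(p^alpha * q^(1-alpha) + (1-p)^alpha * (1-q)^(1-alpha)).
alpha = 2, p = 0.65, q = 0.15.
p^alpha * q^(1-alpha) = 0.65^2 * 0.15^-1 = 2.816667.
(1-p)^alpha * (1-q)^(1-alpha) = 0.35^2 * 0.85^-1 = 0.144118.
sum = 2.816667 + 0.144118 = 2.960784.
D = (1/1)*log(2.960784) = 1.0855

1.0855


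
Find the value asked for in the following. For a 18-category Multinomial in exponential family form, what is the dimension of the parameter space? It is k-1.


Exponential family dimension calculation:
For Multinomial with k=18 categories, dim = k-1 = 17.

17


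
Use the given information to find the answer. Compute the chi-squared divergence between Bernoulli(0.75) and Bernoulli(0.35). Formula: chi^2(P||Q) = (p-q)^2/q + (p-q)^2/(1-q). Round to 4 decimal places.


Chi-squared divergence between Bernoulli distributions:
chi^2 = (p-q)^2/q + (p-q)^2/(1-q).
p = 0.75, q = 0.35, p-q = 0.4.
(p-q)^2 = 0.16.
term1 = 0.16/0.35 = 0.457143.
term2 = 0.16/0.65 = 0.246154.
chi^2 = 0.457143 + 0.246154 = 0.7033

0.7033


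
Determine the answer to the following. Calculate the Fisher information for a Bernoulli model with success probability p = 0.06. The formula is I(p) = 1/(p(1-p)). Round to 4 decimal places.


For Bernoulli(p), Fisher information is I(p) = 1/(p*(1-p)).
p = 0.06, 1-p = 0.94.
p*(1-p) = 0.0564.
I(p) = 1/0.0564 = 17.7305

17.7305


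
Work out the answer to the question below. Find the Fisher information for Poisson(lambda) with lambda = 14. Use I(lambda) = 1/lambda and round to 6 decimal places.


Fisher information for Poisson: I(lambda) = 1/lambda.
lambda = 14.
I(lambda) = 1/14 = 0.071429

0.071429


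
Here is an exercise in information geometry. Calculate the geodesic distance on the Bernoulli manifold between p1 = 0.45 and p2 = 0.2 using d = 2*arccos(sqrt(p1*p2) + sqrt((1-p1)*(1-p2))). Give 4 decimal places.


Geodesic distance on Bernoulli manifold:
d(p1,p2) = 2*arccos(sqrt(p1*p2) + sqrt((1-p1)*(1-p2))).
sqrt(p1*p2) = sqrt(0.45*0.2) = 0.3.
sqrt((1-p1)*(1-p2)) = sqrt(0.55*0.8) = 0.663325.
arg = 0.3 + 0.663325 = 0.963325.
d = 2*arccos(0.963325) = 0.5433

0.5433


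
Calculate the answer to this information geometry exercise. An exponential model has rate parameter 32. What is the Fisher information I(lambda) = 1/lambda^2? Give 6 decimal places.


Fisher information for exponential: I(lambda) = 1/lambda^2.
lambda = 32, lambda^2 = 1024.
I = 1/1024 = 0.000977

0.000977


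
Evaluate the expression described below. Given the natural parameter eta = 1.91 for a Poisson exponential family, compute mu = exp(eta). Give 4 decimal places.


Expectation parameter for Poisson exponential family:
mu = exp(eta).
eta = 1.91.
mu = exp(1.91) = 6.7531

6.7531


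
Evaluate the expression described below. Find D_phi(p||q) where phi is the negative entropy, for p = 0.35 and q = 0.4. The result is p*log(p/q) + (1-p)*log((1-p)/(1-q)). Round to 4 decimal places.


Bregman divergence with negative entropy generator:
D = p*log(p/q) + (1-p)*log((1-p)/(1-q)).
p = 0.35, q = 0.4.
p*log(p/q) = 0.35*log(0.35/0.4) = -0.046736.
(1-p)*log((1-p)/(1-q)) = 0.65*log(0.65/0.6) = 0.052028.
D = -0.046736 + 0.052028 = 0.0053

0.0053


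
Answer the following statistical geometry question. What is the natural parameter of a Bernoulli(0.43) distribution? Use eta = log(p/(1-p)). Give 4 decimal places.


Natural parameter for Bernoulli: eta = log(p/(1-p)).
p = 0.43, 1-p = 0.57.
p/(1-p) = 0.754386.
eta = log(0.754386) = -0.2819

-0.2819


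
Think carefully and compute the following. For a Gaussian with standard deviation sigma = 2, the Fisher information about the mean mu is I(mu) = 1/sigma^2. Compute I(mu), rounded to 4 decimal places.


The Fisher information for the mean of a normal distribution is I(mu) = 1/sigma^2.
sigma = 2, so sigma^2 = 4.
I(mu) = 1/4 = 0.2500

0.2500


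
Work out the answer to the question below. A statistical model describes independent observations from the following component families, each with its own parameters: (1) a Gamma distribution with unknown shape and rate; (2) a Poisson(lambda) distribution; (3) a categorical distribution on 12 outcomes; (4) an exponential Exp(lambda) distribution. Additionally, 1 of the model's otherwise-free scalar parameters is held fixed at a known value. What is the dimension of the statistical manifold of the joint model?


The dimension of a statistical manifold equals the number of free
(independent) real parameters of the model. For a product of independent
blocks the parameter counts add.
- Gamma (shape, rate): 2.
- Poisson (lambda): 1.
- categorical on 12 outcomes (probabilities sum to 1): 12-1 = 11.
- exponential (lambda): 1.
Total = 2 + 1 + 11 + 1 = 15.
1 parameter(s) fixed at known values: 15 - 1 = 14.
Dimension = 14

14


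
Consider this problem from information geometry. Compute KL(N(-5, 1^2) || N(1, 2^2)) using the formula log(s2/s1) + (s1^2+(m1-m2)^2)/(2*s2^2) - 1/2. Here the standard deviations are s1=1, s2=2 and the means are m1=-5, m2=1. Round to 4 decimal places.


KL divergence between normal distributions:
KL = log(s2/s1) + (s1^2 + (m1-m2)^2)/(2*s2^2) - 1/2.
log(2/1) = 0.693147.
(1^2 + (-5-1)^2)/(2*2^2) = (1 + 36)/8 = 4.625.
KL = 0.693147 + 4.625 - 0.5 = 4.8181

4.8181


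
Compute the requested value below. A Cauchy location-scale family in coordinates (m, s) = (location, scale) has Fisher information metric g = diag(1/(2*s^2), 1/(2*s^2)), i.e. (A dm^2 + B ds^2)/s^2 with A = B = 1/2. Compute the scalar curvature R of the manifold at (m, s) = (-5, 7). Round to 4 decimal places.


The metric has the form g = (A dm^2 + B ds^2)/s^2 with A = 1/2, B = 1/2.
Substitute u = sqrt(A/B)*m: g = B*(du^2 + ds^2)/s^2, i.e. B times the
Poincare upper half-plane metric, which has constant Gaussian curvature -1.
Scaling a 2D metric by a constant c divides the Gaussian curvature by c,
so K = -1/B = -1/(1/2) = -2.0000 everywhere (the point (m, s) = (-5, 7) is irrelevant:
the curvature is constant).
Scalar curvature in dimension 2: R = 2K = -2/(1/2) = -4.0000.

-4.0000


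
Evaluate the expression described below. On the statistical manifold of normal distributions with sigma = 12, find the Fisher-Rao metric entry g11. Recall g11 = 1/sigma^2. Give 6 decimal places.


For the 2-parameter normal family, the Fisher metric has:
  g11 = 1/sigma^2, g22 = 2/sigma^2.
sigma = 12, sigma^2 = 144.
g11 = 0.006944

0.006944


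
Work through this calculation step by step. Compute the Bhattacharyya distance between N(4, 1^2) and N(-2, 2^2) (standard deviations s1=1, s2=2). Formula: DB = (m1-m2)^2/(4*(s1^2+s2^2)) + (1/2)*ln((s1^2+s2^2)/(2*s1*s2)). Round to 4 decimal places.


Bhattacharyya distance between two Gaussians:
DB = (m1-m2)^2/(4*(s1^2+s2^2)) + (1/2)*ln((s1^2+s2^2)/(2*s1*s2)).
(m1-m2)^2 = (6)^2 = 36.
s1^2+s2^2 = 1 + 4 = 5.
term1 = 36/20 = 1.8.
term2 = 0.5*ln(5/4.0) = 0.111572.
DB = 1.8 + 0.111572 = 1.9116

1.9116


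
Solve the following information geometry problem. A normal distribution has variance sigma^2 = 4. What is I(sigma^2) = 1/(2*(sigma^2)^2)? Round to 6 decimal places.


Fisher information for variance: I(sigma^2) = 1/(2*sigma^4).
sigma^2 = 4, so sigma^4 = 16.
I = 1/(2*16) = 1/32 = 0.031250

0.031250


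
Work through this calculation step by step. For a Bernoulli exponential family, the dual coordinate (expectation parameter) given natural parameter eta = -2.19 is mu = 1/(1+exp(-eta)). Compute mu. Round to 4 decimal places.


Dual coordinate (expectation parameter) for Bernoulli:
mu = 1/(1+exp(-eta)).
eta = -2.19.
exp(-eta) = exp(2.19) = 8.935213.
mu = 1/(1+8.935213) = 0.1007

0.1007


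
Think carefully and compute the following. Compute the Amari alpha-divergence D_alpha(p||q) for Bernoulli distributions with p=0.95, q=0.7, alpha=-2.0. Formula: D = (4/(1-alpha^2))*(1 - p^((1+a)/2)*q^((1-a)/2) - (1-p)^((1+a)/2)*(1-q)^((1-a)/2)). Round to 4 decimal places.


Amari alpha-divergence:
D = (4/(1-alpha^2))*(1 - p^((1+a)/2)*q^((1-a)/2) - (1-p)^((1+a)/2)*(1-q)^((1-a)/2)).
alpha = -2.0, p = 0.95, q = 0.7.
e1 = (1+alpha)/2 = -0.5, e2 = (1-alpha)/2 = 1.5.
t1 = p^e1 * q^e2 = 0.95^-0.5 * 0.7^1.5 = 0.600877.
t2 = (1-p)^e1 * (1-q)^e2 = 0.05^-0.5 * 0.3^1.5 = 0.734847.
4/(1-alpha^2) = -1.333333.
D = -1.333333*(1 - 0.600877 - 0.734847) = 0.4476

0.4476


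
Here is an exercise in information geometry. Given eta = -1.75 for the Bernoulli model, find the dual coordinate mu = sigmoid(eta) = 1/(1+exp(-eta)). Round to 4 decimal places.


Dual coordinate (expectation parameter) for Bernoulli:
mu = 1/(1+exp(-eta)).
eta = -1.75.
exp(-eta) = exp(1.75) = 5.754603.
mu = 1/(1+5.754603) = 0.1480

0.1480


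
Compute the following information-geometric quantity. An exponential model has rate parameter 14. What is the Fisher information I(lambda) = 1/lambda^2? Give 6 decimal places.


Fisher information for exponential: I(lambda) = 1/lambda^2.
lambda = 14, lambda^2 = 196.
I = 1/196 = 0.005102

0.005102


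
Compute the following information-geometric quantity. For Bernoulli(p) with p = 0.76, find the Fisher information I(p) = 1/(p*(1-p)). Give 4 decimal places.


For Bernoulli(p), Fisher information is I(p) = 1/(p*(1-p)).
p = 0.76, 1-p = 0.24.
p*(1-p) = 0.1824.
I(p) = 1/0.1824 = 5.4825

5.4825


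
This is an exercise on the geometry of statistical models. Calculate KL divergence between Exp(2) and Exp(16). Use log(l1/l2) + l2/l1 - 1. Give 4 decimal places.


KL divergence for exponential family:
KL = log(l1/l2) + l2/l1 - 1.
log(2/16) = -2.079442.
16/2 = 8.0.
KL = -2.079442 + 8.0 - 1 = 4.9206

4.9206


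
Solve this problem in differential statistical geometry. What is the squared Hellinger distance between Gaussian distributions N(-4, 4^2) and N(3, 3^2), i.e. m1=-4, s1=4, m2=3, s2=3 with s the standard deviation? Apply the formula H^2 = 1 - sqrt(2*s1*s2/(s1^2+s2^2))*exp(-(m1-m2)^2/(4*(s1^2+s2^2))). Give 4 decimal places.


Squared Hellinger distance for Gaussians:
H^2 = 1 - sqrt(2*s1*s2/(s1^2+s2^2)) * exp(-(m1-m2)^2/(4*(s1^2+s2^2))).
s1^2 = 16, s2^2 = 9, s1^2+s2^2 = 25.
sqrt(2*4*3/(25)) = 0.979796.
(m1-m2)^2 = (-7)^2 = 49.
exp(-49/(4*25)) = exp(-0.49) = 0.612626.
H^2 = 1 - 0.979796*0.612626 = 0.3998

0.3998


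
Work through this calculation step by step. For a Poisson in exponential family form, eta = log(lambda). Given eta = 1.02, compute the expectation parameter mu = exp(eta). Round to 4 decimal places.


Expectation parameter for Poisson exponential family:
mu = exp(eta).
eta = 1.02.
mu = exp(1.02) = 2.7732

2.7732


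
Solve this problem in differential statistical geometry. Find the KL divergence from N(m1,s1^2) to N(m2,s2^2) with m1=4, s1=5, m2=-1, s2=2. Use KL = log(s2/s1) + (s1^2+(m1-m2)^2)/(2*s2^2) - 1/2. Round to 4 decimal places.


KL divergence between normal distributions:
KL = log(s2/s1) + (s1^2 + (m1-m2)^2)/(2*s2^2) - 1/2.
log(2/5) = -0.916291.
(5^2 + (4--1)^2)/(2*2^2) = (25 + 25)/8 = 6.25.
KL = -0.916291 + 6.25 - 0.5 = 4.8337

4.8337


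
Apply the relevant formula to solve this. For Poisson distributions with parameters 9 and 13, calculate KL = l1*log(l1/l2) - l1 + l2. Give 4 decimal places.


KL divergence for Poisson:
KL = l1*log(l1/l2) - l1 + l2.
l1 = 9, l2 = 13.
log(9/13) = -0.367725.
l1*log(l1/l2) = 9 * -0.367725 = -3.309523.
KL = -3.309523 - 9 + 13 = 0.6905

0.6905


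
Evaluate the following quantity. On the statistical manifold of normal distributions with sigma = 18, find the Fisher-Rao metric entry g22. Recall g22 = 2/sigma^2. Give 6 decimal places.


For the 2-parameter normal family, the Fisher metric has:
  g11 = 1/sigma^2, g22 = 2/sigma^2.
sigma = 18, sigma^2 = 324.
g22 = 0.006173

0.006173


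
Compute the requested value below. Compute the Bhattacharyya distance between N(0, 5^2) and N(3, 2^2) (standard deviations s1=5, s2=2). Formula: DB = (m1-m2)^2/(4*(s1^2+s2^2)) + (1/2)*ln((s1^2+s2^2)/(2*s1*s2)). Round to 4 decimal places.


Bhattacharyya distance between two Gaussians:
DB = (m1-m2)^2/(4*(s1^2+s2^2)) + (1/2)*ln((s1^2+s2^2)/(2*s1*s2)).
(m1-m2)^2 = (-3)^2 = 9.
s1^2+s2^2 = 25 + 4 = 29.
term1 = 9/116 = 0.077586.
term2 = 0.5*ln(29/20.0) = 0.185782.
DB = 0.077586 + 0.185782 = 0.2634

0.2634


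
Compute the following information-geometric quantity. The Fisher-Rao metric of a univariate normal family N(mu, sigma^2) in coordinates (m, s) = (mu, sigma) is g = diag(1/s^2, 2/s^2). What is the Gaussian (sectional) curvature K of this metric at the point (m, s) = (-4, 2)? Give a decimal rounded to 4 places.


The metric has the form g = (A dm^2 + B ds^2)/s^2 with A = 1, B = 2.
Substitute u = sqrt(A/B)*m: g = B*(du^2 + ds^2)/s^2, i.e. B times the
Poincare upper half-plane metric, which has constant Gaussian curvature -1.
Scaling a 2D metric by a constant c divides the Gaussian curvature by c,
so K = -1/B = -1/(2) = -0.5000 everywhere (the point (m, s) = (-4, 2) is irrelevant:
the curvature is constant).
The requested Gaussian curvature is K = -0.5000.

-0.5000


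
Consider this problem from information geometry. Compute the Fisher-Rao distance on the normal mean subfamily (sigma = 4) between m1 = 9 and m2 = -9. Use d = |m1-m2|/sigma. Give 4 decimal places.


On the fixed-variance normal subfamily, geodesic distance = |m1-m2|/sigma.
|9 - -9| = 18.
sigma = 4.
d = 18/4 = 4.5000

4.5000


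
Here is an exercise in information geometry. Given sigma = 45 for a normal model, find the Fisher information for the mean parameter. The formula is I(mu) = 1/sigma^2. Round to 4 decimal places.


The Fisher information for the mean of a normal distribution is I(mu) = 1/sigma^2.
sigma = 45, so sigma^2 = 2025.
I(mu) = 1/2025 = 0.0005

0.0005


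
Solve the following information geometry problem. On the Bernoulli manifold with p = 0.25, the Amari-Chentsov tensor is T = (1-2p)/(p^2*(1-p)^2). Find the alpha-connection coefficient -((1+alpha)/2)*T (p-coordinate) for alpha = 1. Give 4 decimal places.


Skewness (Amari-Chentsov) tensor: T = (1-2p)/(p^2*(1-p)^2).
p = 0.25, 1-2p = 0.5, p^2 = 0.0625, (1-p)^2 = 0.5625.
T = 0.5/(0.0625 * 0.5625) = 14.222222.
In the p-coordinate, Gamma^(alpha) = Gamma^(0) - (alpha/2)*T with Gamma^(0) = (1/2)*g'(p) = -T/2,
so Gamma^(alpha) = -((1+alpha)/2)*T.
alpha = 1, -(1+alpha)/2 = -1.0.
Gamma = -1.0 * 14.222222 = -14.2222

-14.2222


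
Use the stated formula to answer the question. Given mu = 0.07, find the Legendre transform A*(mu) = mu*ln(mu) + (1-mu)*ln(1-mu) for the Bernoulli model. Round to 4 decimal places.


Legendre transform for Bernoulli:
A*(mu) = mu*log(mu) + (1-mu)*log(1-mu).
mu = 0.07, 1-mu = 0.93.
mu*log(mu) = 0.07*log(0.07) = -0.186148.
(1-mu)*log(1-mu) = 0.93*log(0.93) = -0.067491.
A* = -0.186148 + -0.067491 = -0.2536

-0.2536


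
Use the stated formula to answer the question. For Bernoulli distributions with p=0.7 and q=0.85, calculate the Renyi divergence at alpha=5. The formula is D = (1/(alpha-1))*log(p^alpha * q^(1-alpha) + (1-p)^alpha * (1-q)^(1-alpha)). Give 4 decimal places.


Renyi divergence of order alpha between Bernoulli distributions:
D = (1/(alpha-1))*log(p^alpha * q^(1-alpha) + (1-p)^alpha * (1-q)^(1-alpha)).
alpha = 5, p = 0.7, q = 0.85.
p^alpha * q^(1-alpha) = 0.7^5 * 0.85^-4 = 0.321969.
(1-p)^alpha * (1-q)^(1-alpha) = 0.3^5 * 0.15^-4 = 4.8.
sum = 0.321969 + 4.8 = 5.121969.
D = (1/4)*log(5.121969) = 0.4084

0.4084


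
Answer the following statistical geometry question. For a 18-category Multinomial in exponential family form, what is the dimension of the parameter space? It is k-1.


Exponential family dimension calculation:
For Multinomial with k=18 categories, dim = k-1 = 17.

17


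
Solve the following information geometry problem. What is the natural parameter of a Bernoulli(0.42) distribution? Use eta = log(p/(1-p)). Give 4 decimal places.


Natural parameter for Bernoulli: eta = log(p/(1-p)).
p = 0.42, 1-p = 0.58.
p/(1-p) = 0.724138.
eta = log(0.724138) = -0.3228

-0.3228


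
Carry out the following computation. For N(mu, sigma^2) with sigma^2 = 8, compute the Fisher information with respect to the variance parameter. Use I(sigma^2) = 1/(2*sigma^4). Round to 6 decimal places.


Fisher information for variance: I(sigma^2) = 1/(2*sigma^4).
sigma^2 = 8, so sigma^4 = 64.
I = 1/(2*64) = 1/128 = 0.007813

0.007813


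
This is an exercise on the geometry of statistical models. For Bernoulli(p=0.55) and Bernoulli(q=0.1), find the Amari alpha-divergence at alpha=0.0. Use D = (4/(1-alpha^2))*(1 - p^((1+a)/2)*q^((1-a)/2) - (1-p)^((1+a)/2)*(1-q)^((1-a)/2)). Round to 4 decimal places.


Amari alpha-divergence:
D = (4/(1-alpha^2))*(1 - p^((1+a)/2)*q^((1-a)/2) - (1-p)^((1+a)/2)*(1-q)^((1-a)/2)).
alpha = 0.0, p = 0.55, q = 0.1.
e1 = (1+alpha)/2 = 0.5, e2 = (1-alpha)/2 = 0.5.
t1 = p^e1 * q^e2 = 0.55^0.5 * 0.1^0.5 = 0.234521.
t2 = (1-p)^e1 * (1-q)^e2 = 0.45^0.5 * 0.9^0.5 = 0.636396.
4/(1-alpha^2) = 4.0.
D = 4.0*(1 - 0.234521 - 0.636396) = 0.5163

0.5163


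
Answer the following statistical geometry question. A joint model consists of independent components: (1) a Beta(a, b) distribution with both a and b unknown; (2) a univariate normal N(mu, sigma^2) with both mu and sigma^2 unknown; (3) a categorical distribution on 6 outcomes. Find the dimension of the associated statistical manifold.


The dimension of a statistical manifold equals the number of free
(independent) real parameters of the model. For a product of independent
blocks the parameter counts add.
- Beta (a, b): 2.
- normal (mu, sigma^2): 2.
- categorical on 6 outcomes (probabilities sum to 1): 6-1 = 5.
Total = 2 + 2 + 5 = 9.
Dimension = 9

9


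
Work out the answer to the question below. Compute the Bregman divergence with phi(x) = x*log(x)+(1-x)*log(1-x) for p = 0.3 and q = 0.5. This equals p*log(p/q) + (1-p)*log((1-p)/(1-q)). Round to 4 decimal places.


Bregman divergence with negative entropy generator:
D = p*log(p/q) + (1-p)*log((1-p)/(1-q)).
p = 0.3, q = 0.5.
p*log(p/q) = 0.3*log(0.3/0.5) = -0.153248.
(1-p)*log((1-p)/(1-q)) = 0.7*log(0.7/0.5) = 0.235531.
D = -0.153248 + 0.235531 = 0.0823

0.0823


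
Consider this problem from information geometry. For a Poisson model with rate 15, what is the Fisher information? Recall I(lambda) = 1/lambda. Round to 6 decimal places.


Fisher information for Poisson: I(lambda) = 1/lambda.
lambda = 15.
I(lambda) = 1/15 = 0.066667

0.066667


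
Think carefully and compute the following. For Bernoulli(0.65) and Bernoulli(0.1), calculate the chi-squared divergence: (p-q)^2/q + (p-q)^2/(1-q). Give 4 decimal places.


Chi-squared divergence between Bernoulli distributions:
chi^2 = (p-q)^2/q + (p-q)^2/(1-q).
p = 0.65, q = 0.1, p-q = 0.55.
(p-q)^2 = 0.3025.
term1 = 0.3025/0.1 = 3.025.
term2 = 0.3025/0.9 = 0.336111.
chi^2 = 3.025 + 0.336111 = 3.3611

3.3611


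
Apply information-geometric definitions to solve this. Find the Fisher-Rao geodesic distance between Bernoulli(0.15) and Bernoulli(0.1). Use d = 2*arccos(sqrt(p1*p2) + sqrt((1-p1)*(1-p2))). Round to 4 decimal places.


Geodesic distance on Bernoulli manifold:
d(p1,p2) = 2*arccos(sqrt(p1*p2) + sqrt((1-p1)*(1-p2))).
sqrt(p1*p2) = sqrt(0.15*0.1) = 0.122474.
sqrt((1-p1)*(1-p2)) = sqrt(0.85*0.9) = 0.874643.
arg = 0.122474 + 0.874643 = 0.997117.
d = 2*arccos(0.997117) = 0.1519

0.1519
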